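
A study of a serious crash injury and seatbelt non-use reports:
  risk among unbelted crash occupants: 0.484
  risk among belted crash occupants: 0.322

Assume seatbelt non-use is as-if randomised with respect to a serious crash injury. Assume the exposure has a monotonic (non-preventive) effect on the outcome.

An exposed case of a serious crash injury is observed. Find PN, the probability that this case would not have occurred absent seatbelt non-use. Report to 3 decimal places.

Let p₁ = 0.484, p₀ = 0.322.
Under exogeneity and monotonicity, PN = (p₁ − p₀) / p₁.
PN = (0.484 − 0.322) / 0.484 = 0.162 / 0.484 ≈ 0.3347

PN ≈ 0.335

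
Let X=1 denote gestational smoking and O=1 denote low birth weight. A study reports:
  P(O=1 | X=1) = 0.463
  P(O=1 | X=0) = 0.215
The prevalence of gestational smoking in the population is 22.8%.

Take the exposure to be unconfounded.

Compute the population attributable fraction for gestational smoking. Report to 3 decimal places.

Let p₁ = 0.463, p₀ = 0.215.
Overall risk P(Y=1) = π·p₁ + (1−π)·p₀ = 0.228×0.463 + 0.772×0.215 = 0.27154.
Under exogeneity, PAF = [P(Y=1) − p₀] / P(Y=1).
PAF = (0.27154 − 0.215) / 0.27154 ≈ 0.2082

PAF ≈ 0.208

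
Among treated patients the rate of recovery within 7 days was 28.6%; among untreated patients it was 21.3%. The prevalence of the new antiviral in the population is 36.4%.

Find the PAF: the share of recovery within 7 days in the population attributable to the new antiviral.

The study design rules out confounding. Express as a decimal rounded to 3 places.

p₁ = 0.286, p₀ = 0.213.
Overall risk P(Y=1) = π·p₁ + (1−π)·p₀ = 0.364×0.286 + 0.636×0.213 = 0.23957.
Under exogeneity, PAF = [P(Y=1) − p₀] / P(Y=1).
PAF = (0.23957 − 0.213) / 0.23957 ≈ 0.1109

PAF ≈ 0.111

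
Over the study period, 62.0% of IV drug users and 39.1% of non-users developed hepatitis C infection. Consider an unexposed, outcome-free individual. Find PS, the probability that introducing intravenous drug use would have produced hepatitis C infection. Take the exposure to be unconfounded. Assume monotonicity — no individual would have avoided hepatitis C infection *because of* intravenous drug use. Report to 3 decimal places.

PS ≈ 0.376

p₁ = 0.62, p₀ = 0.391.
Under exogeneity and monotonicity, PS = (p₁ − p₀) / (1 − p₀).
PS = (0.62 − 0.391) / (1 − 0.391) = 0.229 / 0.609 ≈ 0.3760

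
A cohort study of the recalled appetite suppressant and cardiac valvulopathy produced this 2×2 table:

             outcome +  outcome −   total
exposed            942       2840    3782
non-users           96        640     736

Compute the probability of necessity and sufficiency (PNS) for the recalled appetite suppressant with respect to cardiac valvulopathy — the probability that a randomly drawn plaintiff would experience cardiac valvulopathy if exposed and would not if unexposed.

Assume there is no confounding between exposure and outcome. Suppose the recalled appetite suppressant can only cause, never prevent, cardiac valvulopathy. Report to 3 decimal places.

p₁ = P(outcome | exposed) = 942/3782 = 0.24907
p₀ = P(outcome | unexposed) = 96/736 = 0.13043
Under exogeneity and monotonicity, PNS = p₁ − p₀.
PNS = 0.24907 − 0.13043 = 0.11864

PNS ≈ 0.119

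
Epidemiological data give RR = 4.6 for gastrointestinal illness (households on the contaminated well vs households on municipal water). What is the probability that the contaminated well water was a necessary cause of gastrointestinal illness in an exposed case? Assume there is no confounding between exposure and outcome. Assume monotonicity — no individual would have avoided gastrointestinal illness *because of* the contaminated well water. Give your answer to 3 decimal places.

PN ≈ 0.783

Under exogeneity and monotonicity, PN = (RR − 1) / RR = 1 − 1/RR.
PN = (4.6 − 1) / 4.6 = 3.6 / 4.6 ≈ 0.7826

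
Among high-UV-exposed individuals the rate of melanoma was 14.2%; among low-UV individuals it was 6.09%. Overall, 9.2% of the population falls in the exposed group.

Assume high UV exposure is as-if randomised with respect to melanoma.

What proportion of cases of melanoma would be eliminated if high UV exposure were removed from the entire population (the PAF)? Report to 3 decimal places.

PAF ≈ 0.109

p₁ = 0.142, p₀ = 0.0609.
Overall risk P(Y=1) = π·p₁ + (1−π)·p₀ = 0.092×0.142 + 0.908×0.0609 = 0.068361.
Under exogeneity, PAF = [P(Y=1) − p₀] / P(Y=1).
PAF = (0.068361 − 0.0609) / 0.068361 ≈ 0.1091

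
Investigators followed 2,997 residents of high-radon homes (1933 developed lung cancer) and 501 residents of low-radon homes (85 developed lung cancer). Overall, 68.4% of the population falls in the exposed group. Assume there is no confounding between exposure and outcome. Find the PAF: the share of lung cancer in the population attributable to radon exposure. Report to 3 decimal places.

PAF ≈ 0.657

p₁ = P(outcome | exposed) = 1933/2997 = 0.64498
p₀ = P(outcome | unexposed) = 85/501 = 0.16966
Overall risk P(Y=1) = π·p₁ + (1−π)·p₀ = 0.684×0.64498 + 0.316×0.16966 = 0.49478.
Under exogeneity, PAF = [P(Y=1) − p₀] / P(Y=1).
PAF = (0.49478 − 0.16966) / 0.49478 ≈ 0.6571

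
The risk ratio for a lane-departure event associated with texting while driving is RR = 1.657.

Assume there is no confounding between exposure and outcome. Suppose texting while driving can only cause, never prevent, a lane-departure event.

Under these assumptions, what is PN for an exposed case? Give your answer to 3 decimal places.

PN ≈ 0.396

Under exogeneity and monotonicity, PN = (RR − 1) / RR = 1 − 1/RR.
PN = (1.657 − 1) / 1.657 = 0.657 / 1.657 ≈ 0.3965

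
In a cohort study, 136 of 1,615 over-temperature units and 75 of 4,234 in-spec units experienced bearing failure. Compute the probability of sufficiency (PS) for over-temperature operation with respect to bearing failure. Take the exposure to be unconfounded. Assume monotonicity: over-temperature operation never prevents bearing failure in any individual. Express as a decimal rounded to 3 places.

p₁ = P(outcome | exposed) = 136/1615 = 0.084211
p₀ = P(outcome | unexposed) = 75/4234 = 0.017714
Under exogeneity and monotonicity, PS = (p₁ − p₀) / (1 − p₀).
PS = (0.084211 − 0.017714) / (1 − 0.017714) = 0.066497 / 0.98229 ≈ 0.0677

PS ≈ 0.068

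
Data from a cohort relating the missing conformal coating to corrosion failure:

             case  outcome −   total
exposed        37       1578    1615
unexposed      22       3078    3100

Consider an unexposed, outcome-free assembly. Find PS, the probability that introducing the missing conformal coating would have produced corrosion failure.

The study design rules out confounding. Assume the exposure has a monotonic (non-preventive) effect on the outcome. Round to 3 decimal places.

PS ≈ 0.016

p₁ = P(outcome | exposed) = 37/1615 = 0.02291
p₀ = P(outcome | unexposed) = 22/3100 = 0.0070968
Under exogeneity and monotonicity, PS = (p₁ − p₀)/(1 − p₀).
PS = (0.02291 − 0.0070968) / 0.9929 ≈ 0.0159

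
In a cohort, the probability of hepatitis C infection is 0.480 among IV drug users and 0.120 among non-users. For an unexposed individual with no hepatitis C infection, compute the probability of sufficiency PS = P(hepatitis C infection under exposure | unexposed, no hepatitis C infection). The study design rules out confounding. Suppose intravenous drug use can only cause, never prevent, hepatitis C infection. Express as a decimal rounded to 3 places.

PS ≈ 0.409

Let p₁ = 0.48, p₀ = 0.12.
Under exogeneity and monotonicity, PS = (p₁ − p₀) / (1 − p₀).
PS = (0.48 − 0.12) / (1 − 0.12) = 0.36 / 0.88 ≈ 0.4091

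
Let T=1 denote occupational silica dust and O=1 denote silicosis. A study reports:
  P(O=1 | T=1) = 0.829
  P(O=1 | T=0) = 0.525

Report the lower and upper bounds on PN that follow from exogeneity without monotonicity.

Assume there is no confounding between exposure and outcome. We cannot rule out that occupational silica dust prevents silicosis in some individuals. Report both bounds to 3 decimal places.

Let p₁ = 0.829, p₀ = 0.525.
Under exogeneity alone the bounds on PN are max{0,(p₁−p₀)/p₁} ≤ PN ≤ min{1,(1−p₀)/p₁}.
  lower = (p₁ − p₀)/p₁ = 0.304 / 0.829 ≈ 0.3667
  upper = min{1, (1 − p₀)/p₁} = 0.475 / 0.829 ≈ 0.5730

0.367 ≤ PN ≤ 0.573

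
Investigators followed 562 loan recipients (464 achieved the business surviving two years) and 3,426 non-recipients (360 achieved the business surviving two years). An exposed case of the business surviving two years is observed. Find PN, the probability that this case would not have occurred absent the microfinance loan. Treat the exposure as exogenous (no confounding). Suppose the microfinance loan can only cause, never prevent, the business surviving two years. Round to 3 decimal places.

p₁ = P(outcome | exposed) = 464/562 = 0.82562
p₀ = P(outcome | unexposed) = 360/3426 = 0.10508
Under exogeneity and monotonicity, PN = (p₁ − p₀) / p₁.
PN = (0.82562 − 0.10508) / 0.82562 = 0.72054 / 0.82562 ≈ 0.8727

PN ≈ 0.873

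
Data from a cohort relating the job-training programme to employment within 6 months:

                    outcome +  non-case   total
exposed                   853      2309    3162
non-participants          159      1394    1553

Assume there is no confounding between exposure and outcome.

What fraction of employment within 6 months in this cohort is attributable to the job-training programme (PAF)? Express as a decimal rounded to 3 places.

p₁ = P(outcome | exposed) = 853/3162 = 0.26977
p₀ = P(outcome | unexposed) = 159/1553 = 0.10238
Exposure prevalence π = 3162/4715 = 0.67063; overall risk P(Y=1) = 0.21463.
Under exogeneity, PAF = [P(Y=1) − p₀]/P(Y=1).
PAF = (0.21463 − 0.10238) / 0.21463 ≈ 0.5230

PAF ≈ 0.523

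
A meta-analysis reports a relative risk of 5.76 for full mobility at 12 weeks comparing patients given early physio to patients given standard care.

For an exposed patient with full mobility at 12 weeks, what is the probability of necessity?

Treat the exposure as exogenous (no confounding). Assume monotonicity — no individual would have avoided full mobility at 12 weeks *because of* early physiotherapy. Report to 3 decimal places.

PN ≈ 0.826

Under exogeneity and monotonicity, PN = (RR − 1) / RR = 1 − 1/RR.
PN = (5.76 − 1) / 5.76 = 4.76 / 5.76 ≈ 0.8264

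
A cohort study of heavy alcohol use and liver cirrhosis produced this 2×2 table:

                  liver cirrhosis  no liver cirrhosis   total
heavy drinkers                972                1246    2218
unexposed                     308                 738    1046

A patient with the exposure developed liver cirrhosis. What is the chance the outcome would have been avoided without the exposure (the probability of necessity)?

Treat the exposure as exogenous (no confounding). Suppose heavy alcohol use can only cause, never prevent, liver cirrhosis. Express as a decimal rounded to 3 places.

PN ≈ 0.328

p₁ = P(outcome | exposed) = 972/2218 = 0.43823
p₀ = P(outcome | unexposed) = 308/1046 = 0.29446
Under exogeneity and monotonicity, PN = (p₁ − p₀) / p₁.
PN = (0.43823 − 0.29446) / 0.43823 = 0.14378 / 0.43823 ≈ 0.3281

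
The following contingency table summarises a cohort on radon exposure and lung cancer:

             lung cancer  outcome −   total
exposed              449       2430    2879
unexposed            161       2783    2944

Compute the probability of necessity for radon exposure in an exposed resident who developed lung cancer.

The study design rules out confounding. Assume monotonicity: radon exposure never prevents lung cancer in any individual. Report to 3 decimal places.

p₁ = P(outcome | exposed) = 449/2879 = 0.15596
p₀ = P(outcome | unexposed) = 161/2944 = 0.054688
Under exogeneity and monotonicity, PN = (p₁ − p₀)/p₁.
PN = (0.15596 − 0.054688) / 0.15596 ≈ 0.6493

PN ≈ 0.649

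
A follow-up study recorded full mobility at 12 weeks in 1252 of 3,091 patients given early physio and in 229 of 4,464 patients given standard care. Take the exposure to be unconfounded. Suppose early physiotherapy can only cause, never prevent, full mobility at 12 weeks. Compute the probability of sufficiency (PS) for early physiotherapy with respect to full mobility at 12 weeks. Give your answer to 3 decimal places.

PS ≈ 0.373

p₁ = P(outcome | exposed) = 1252/3091 = 0.40505
p₀ = P(outcome | unexposed) = 229/4464 = 0.051299
Under exogeneity and monotonicity, PS = (p₁ − p₀) / (1 − p₀).
PS = (0.40505 − 0.051299) / (1 − 0.051299) = 0.35375 / 0.9487 ≈ 0.3729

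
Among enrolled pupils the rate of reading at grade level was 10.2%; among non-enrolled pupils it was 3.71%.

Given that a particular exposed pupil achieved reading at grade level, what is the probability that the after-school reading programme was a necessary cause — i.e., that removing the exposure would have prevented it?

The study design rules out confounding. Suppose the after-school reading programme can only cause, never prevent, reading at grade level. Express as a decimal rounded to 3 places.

p₁ = 0.102, p₀ = 0.0371.
Under exogeneity and monotonicity, PN = (p₁ − p₀) / p₁.
PN = (0.102 − 0.0371) / 0.102 = 0.0649 / 0.102 ≈ 0.6363

PN ≈ 0.636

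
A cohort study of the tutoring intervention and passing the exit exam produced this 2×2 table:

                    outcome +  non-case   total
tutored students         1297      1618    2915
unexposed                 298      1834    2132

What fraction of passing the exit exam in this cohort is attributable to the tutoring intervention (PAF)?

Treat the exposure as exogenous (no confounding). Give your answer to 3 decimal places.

p₁ = P(outcome | exposed) = 1297/2915 = 0.44494
p₀ = P(outcome | unexposed) = 298/2132 = 0.13977
Exposure prevalence π = 2915/5047 = 0.57757; overall risk P(Y=1) = 0.31603.
Under exogeneity, PAF = [P(Y=1) − p₀]/P(Y=1).
PAF = (0.31603 − 0.13977) / 0.31603 ≈ 0.5577

PAF ≈ 0.558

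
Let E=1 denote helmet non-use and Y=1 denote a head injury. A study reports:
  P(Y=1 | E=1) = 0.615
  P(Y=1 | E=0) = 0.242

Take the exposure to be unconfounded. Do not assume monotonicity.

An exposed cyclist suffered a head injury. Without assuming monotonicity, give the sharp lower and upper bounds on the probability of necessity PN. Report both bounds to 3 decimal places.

0.607 ≤ PN ≤ 1.000

Let p₁ = 0.615, p₀ = 0.242.
Under exogeneity alone the bounds on PN are max{0,(p₁−p₀)/p₁} ≤ PN ≤ min{1,(1−p₀)/p₁}.
  lower = (p₁ − p₀)/p₁ = 0.373 / 0.615 ≈ 0.6065
  upper = min{1, (1 − p₀)/p₁} = 0.758 / 0.615 ≈ 1.2325 → capped at 1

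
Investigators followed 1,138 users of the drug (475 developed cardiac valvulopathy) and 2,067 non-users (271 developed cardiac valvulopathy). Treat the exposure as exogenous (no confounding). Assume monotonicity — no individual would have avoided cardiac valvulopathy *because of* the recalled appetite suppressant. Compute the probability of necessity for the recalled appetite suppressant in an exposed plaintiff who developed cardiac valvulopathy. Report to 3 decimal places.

p₁ = P(outcome | exposed) = 475/1138 = 0.4174
p₀ = P(outcome | unexposed) = 271/2067 = 0.13111
Under exogeneity and monotonicity, PN = (p₁ − p₀) / p₁.
PN = (0.4174 − 0.13111) / 0.4174 = 0.28629 / 0.4174 ≈ 0.6859

PN ≈ 0.686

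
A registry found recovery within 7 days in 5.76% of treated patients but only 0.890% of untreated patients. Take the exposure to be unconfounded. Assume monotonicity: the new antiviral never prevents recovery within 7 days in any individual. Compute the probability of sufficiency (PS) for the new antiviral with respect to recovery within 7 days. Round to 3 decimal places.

p₁ = 0.0576, p₀ = 0.0089.
Under exogeneity and monotonicity, PS = (p₁ − p₀) / (1 − p₀).
PS = (0.0576 − 0.0089) / (1 − 0.0089) = 0.0487 / 0.9911 ≈ 0.0491

PS ≈ 0.049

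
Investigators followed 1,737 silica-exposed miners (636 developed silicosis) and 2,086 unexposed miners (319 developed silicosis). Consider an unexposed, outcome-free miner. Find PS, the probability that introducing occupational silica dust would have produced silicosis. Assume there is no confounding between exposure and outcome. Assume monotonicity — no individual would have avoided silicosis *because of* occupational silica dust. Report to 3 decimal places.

p₁ = P(outcome | exposed) = 636/1737 = 0.36615
p₀ = P(outcome | unexposed) = 319/2086 = 0.15292
Under exogeneity and monotonicity, PS = (p₁ − p₀) / (1 − p₀).
PS = (0.36615 − 0.15292) / (1 − 0.15292) = 0.21322 / 0.84708 ≈ 0.2517

PS ≈ 0.252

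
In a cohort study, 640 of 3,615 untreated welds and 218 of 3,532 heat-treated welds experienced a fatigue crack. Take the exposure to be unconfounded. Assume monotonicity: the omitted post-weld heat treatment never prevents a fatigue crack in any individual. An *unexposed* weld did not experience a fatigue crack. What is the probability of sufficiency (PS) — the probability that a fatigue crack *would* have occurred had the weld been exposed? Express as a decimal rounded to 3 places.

p₁ = P(outcome | exposed) = 640/3615 = 0.17704
p₀ = P(outcome | unexposed) = 218/3532 = 0.061721
Under exogeneity and monotonicity, PS = (p₁ − p₀) / (1 − p₀).
PS = (0.17704 − 0.061721) / (1 − 0.061721) = 0.11532 / 0.93828 ≈ 0.1229

PS ≈ 0.123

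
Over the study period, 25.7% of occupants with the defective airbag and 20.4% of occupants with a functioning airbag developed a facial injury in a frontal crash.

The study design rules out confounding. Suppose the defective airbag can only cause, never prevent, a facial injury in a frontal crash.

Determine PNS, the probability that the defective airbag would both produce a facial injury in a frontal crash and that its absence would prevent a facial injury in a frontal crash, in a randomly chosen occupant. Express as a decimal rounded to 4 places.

PNS ≈ 0.0530

p₁ = 0.257, p₀ = 0.204.
Under exogeneity and monotonicity, PNS = p₁ − p₀.
PNS = 0.257 − 0.204 = 0.053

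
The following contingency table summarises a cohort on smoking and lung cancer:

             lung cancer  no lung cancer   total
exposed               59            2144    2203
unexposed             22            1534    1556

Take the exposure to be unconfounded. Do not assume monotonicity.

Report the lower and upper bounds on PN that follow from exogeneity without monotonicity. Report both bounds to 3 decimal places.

p₁ = P(outcome | exposed) = 59/2203 = 0.026782
p₀ = P(outcome | unexposed) = 22/1556 = 0.014139
Under exogeneity alone the bounds on PN are max{0,(p₁−p₀)/p₁} ≤ PN ≤ min{1,(1−p₀)/p₁}.
  lower = (p₁ − p₀)/p₁ = 0.012643 / 0.026782 ≈ 0.4721
  upper = min{1, (1 − p₀)/p₁} = 0.98586 / 0.026782 ≈ 36.8111 → capped at 1

0.472 ≤ PN ≤ 1.000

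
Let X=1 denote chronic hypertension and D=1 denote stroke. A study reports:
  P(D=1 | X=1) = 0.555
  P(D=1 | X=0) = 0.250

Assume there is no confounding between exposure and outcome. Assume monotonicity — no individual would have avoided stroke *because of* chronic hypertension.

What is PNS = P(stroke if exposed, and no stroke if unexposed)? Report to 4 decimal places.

Let p₁ = 0.555, p₀ = 0.25.
Under exogeneity and monotonicity, PNS = p₁ − p₀.
PNS = 0.555 − 0.25 = 0.305

PNS ≈ 0.3050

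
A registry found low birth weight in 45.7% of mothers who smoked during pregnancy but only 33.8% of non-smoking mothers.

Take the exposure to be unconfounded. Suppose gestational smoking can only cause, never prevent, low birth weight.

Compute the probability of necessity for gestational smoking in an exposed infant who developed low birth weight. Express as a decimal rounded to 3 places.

p₁ = 0.457, p₀ = 0.338.
Under exogeneity and monotonicity, PN = (p₁ − p₀) / p₁.
PN = (0.457 − 0.338) / 0.457 = 0.119 / 0.457 ≈ 0.2604

PN ≈ 0.260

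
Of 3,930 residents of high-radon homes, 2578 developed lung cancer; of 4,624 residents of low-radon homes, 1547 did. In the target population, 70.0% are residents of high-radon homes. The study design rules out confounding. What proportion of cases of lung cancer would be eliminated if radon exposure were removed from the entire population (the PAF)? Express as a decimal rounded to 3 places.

p₁ = P(outcome | exposed) = 2578/3930 = 0.65598
p₀ = P(outcome | unexposed) = 1547/4624 = 0.33456
Overall risk P(Y=1) = π·p₁ + (1−π)·p₀ = 0.7×0.65598 + 0.3×0.33456 = 0.55955.
Under exogeneity, PAF = [P(Y=1) − p₀] / P(Y=1).
PAF = (0.55955 − 0.33456) / 0.55955 ≈ 0.4021

PAF ≈ 0.402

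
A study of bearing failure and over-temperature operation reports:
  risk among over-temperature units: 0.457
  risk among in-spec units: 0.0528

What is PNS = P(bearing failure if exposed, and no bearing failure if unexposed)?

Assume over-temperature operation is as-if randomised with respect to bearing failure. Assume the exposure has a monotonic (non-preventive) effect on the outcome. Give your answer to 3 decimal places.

Let p₁ = 0.457, p₀ = 0.0528.
Under exogeneity and monotonicity, PNS = p₁ − p₀.
PNS = 0.457 − 0.0528 = 0.4042

PNS ≈ 0.404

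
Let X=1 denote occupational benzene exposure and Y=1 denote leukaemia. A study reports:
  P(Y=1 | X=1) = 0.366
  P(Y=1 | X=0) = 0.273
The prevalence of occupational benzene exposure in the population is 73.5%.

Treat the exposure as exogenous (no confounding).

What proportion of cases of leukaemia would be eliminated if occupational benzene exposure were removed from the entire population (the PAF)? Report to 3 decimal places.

Let p₁ = 0.366, p₀ = 0.273.
Overall risk P(Y=1) = π·p₁ + (1−π)·p₀ = 0.735×0.366 + 0.265×0.273 = 0.34135.
Under exogeneity, PAF = [P(Y=1) − p₀] / P(Y=1).
PAF = (0.34135 − 0.273) / 0.34135 ≈ 0.2002

PAF ≈ 0.200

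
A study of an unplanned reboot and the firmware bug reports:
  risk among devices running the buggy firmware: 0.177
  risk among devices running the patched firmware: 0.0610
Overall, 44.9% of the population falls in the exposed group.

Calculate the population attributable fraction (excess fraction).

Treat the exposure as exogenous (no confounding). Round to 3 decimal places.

Let p₁ = 0.177, p₀ = 0.061.
Overall risk P(Y=1) = π·p₁ + (1−π)·p₀ = 0.449×0.177 + 0.551×0.061 = 0.11308.
Under exogeneity, PAF = [P(Y=1) − p₀] / P(Y=1).
PAF = (0.11308 − 0.061) / 0.11308 ≈ 0.4606

PAF ≈ 0.461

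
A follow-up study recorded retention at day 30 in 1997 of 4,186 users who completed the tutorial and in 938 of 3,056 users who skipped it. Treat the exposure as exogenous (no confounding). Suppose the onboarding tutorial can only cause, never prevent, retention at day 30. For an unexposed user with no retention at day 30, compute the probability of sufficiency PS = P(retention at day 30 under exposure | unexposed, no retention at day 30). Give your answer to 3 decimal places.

PS ≈ 0.245

p₁ = P(outcome | exposed) = 1997/4186 = 0.47707
p₀ = P(outcome | unexposed) = 938/3056 = 0.30694
Under exogeneity and monotonicity, PS = (p₁ − p₀) / (1 − p₀).
PS = (0.47707 − 0.30694) / (1 − 0.30694) = 0.17013 / 0.69306 ≈ 0.2455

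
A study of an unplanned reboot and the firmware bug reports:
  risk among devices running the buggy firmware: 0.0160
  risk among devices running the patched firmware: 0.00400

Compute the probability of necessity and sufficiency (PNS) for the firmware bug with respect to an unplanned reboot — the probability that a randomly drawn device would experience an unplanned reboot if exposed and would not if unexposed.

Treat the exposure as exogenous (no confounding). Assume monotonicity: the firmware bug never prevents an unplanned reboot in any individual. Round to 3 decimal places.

Let p₁ = 0.016, p₀ = 0.004.
Under exogeneity and monotonicity, PNS = p₁ − p₀.
PNS = 0.016 − 0.004 = 0.012

PNS ≈ 0.012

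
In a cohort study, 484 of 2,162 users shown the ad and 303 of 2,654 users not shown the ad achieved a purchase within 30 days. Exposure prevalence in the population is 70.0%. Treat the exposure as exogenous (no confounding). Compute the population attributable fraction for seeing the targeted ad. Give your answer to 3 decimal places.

p₁ = P(outcome | exposed) = 484/2162 = 0.22387
p₀ = P(outcome | unexposed) = 303/2654 = 0.11417
Overall risk P(Y=1) = π·p₁ + (1−π)·p₀ = 0.7×0.22387 + 0.3×0.11417 = 0.19096.
Under exogeneity, PAF = [P(Y=1) − p₀] / P(Y=1).
PAF = (0.19096 − 0.11417) / 0.19096 ≈ 0.4021

PAF ≈ 0.402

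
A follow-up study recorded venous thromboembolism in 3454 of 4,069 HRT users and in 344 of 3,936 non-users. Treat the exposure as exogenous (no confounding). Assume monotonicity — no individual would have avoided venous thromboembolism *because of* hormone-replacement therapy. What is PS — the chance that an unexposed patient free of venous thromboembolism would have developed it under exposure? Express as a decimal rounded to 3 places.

PS ≈ 0.834

p₁ = P(outcome | exposed) = 3454/4069 = 0.84886
p₀ = P(outcome | unexposed) = 344/3936 = 0.087398
Under exogeneity and monotonicity, PS = (p₁ − p₀) / (1 − p₀).
PS = (0.84886 − 0.087398) / (1 − 0.087398) = 0.76146 / 0.9126 ≈ 0.8344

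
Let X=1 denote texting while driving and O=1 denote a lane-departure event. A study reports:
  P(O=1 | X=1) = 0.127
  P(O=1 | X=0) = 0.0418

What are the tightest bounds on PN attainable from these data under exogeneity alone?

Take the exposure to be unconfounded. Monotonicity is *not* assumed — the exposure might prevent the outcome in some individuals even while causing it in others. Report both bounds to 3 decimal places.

Let p₁ = 0.127, p₀ = 0.0418.
Under exogeneity alone the bounds on PN are max{0,(p₁−p₀)/p₁} ≤ PN ≤ min{1,(1−p₀)/p₁}.
  lower = (p₁ − p₀)/p₁ = 0.0852 / 0.127 ≈ 0.6709
  upper = min{1, (1 − p₀)/p₁} = 0.9582 / 0.127 ≈ 7.5449 → capped at 1

0.671 ≤ PN ≤ 1.000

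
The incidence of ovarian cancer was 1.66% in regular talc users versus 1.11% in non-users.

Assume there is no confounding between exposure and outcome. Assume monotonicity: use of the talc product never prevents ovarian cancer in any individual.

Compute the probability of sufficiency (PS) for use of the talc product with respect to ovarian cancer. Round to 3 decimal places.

p₁ = 0.0166, p₀ = 0.0111.
Under exogeneity and monotonicity, PS = (p₁ − p₀) / (1 − p₀).
PS = (0.0166 − 0.0111) / (1 − 0.0111) = 0.0055 / 0.9889 ≈ 0.0056

PS ≈ 0.006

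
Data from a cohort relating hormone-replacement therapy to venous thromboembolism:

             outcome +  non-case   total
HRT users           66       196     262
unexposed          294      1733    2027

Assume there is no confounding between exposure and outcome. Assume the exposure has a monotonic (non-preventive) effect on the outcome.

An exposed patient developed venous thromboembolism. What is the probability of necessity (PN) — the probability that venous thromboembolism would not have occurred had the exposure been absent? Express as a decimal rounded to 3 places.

p₁ = P(outcome | exposed) = 66/262 = 0.25191
p₀ = P(outcome | unexposed) = 294/2027 = 0.14504
Under exogeneity and monotonicity, PN = (p₁ − p₀) / p₁.
PN = (0.25191 − 0.14504) / 0.25191 = 0.10687 / 0.25191 ≈ 0.4242

PN ≈ 0.424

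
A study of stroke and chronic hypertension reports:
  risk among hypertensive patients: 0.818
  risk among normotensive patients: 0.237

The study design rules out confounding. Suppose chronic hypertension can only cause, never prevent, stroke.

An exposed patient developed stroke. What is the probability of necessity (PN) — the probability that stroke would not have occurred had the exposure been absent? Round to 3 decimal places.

Let p₁ = 0.818, p₀ = 0.237.
Under exogeneity and monotonicity, PN = (p₁ − p₀) / p₁.
PN = (0.818 − 0.237) / 0.818 = 0.581 / 0.818 ≈ 0.7103

PN ≈ 0.710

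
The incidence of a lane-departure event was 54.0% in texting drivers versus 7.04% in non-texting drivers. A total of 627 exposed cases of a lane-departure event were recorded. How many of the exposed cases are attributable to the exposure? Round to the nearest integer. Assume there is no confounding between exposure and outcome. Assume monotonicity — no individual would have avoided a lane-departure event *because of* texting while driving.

p₁ = 0.54, p₀ = 0.0704.
PN = (p₁ − p₀)/p₁ = (0.54 − 0.0704) / 0.54 ≈ 0.86963.
Attributable cases ≈ PN × (exposed cases) = 0.86963 × 627 ≈ 545.26.

about 545 cases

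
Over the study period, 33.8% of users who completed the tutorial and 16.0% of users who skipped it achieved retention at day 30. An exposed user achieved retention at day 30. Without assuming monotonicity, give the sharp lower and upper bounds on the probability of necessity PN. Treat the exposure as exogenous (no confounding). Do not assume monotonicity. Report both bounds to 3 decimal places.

p₁ = 0.338, p₀ = 0.16.
Under exogeneity alone the bounds on PN are max{0,(p₁−p₀)/p₁} ≤ PN ≤ min{1,(1−p₀)/p₁}.
  lower = (p₁ − p₀)/p₁ = 0.178 / 0.338 ≈ 0.5266
  upper = min{1, (1 − p₀)/p₁} = 0.84 / 0.338 ≈ 2.4852 → capped at 1

0.527 ≤ PN ≤ 1.000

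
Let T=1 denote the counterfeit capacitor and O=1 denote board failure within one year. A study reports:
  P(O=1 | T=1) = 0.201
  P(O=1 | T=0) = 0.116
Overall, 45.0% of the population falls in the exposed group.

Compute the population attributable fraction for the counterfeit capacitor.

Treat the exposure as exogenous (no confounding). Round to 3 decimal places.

PAF ≈ 0.248

Let p₁ = 0.201, p₀ = 0.116.
Overall risk P(Y=1) = π·p₁ + (1−π)·p₀ = 0.45×0.201 + 0.55×0.116 = 0.15425.
Under exogeneity, PAF = [P(Y=1) − p₀] / P(Y=1).
PAF = (0.15425 − 0.116) / 0.15425 ≈ 0.2480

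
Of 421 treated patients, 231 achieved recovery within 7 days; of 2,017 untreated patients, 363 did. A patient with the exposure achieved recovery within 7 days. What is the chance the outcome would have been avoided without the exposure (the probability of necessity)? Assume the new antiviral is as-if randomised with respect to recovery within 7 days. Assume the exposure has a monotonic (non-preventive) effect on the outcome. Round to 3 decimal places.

PN ≈ 0.672

p₁ = P(outcome | exposed) = 231/421 = 0.54869
p₀ = P(outcome | unexposed) = 363/2017 = 0.17997
Under exogeneity and monotonicity, PN = (p₁ − p₀) / p₁.
PN = (0.54869 − 0.17997) / 0.54869 = 0.36872 / 0.54869 ≈ 0.6720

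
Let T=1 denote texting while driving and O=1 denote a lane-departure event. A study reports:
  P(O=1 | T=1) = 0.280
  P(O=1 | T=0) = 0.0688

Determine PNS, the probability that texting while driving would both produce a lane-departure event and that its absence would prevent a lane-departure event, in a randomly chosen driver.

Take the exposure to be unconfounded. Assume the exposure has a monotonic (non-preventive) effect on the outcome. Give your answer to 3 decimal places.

Let p₁ = 0.28, p₀ = 0.0688.
Under exogeneity and monotonicity, PNS = p₁ − p₀.
PNS = 0.28 − 0.0688 = 0.2112

PNS ≈ 0.211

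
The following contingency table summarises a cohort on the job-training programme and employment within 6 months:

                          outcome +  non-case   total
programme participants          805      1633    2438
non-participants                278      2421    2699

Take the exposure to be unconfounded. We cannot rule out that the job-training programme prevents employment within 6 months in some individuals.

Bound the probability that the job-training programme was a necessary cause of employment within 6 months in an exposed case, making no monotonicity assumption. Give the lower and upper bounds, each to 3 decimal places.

0.688 ≤ PN ≤ 1.000

p₁ = P(outcome | exposed) = 805/2438 = 0.33019
p₀ = P(outcome | unexposed) = 278/2699 = 0.103
Under exogeneity alone the bounds on PN are max{0,(p₁−p₀)/p₁} ≤ PN ≤ min{1,(1−p₀)/p₁}.
  lower = (p₁ − p₀)/p₁ = 0.22719 / 0.33019 ≈ 0.6881
  upper = min{1, (1 − p₀)/p₁} = 0.897 / 0.33019 ≈ 2.7166 → capped at 1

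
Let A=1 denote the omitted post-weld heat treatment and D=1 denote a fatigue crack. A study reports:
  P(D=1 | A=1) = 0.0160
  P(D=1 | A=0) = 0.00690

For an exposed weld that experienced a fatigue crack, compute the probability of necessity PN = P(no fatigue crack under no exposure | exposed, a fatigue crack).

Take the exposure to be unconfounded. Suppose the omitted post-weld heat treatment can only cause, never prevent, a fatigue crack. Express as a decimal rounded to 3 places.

PN ≈ 0.569

Let p₁ = 0.016, p₀ = 0.0069.
Under exogeneity and monotonicity, PN = (p₁ − p₀) / p₁.
PN = (0.016 − 0.0069) / 0.016 = 0.0091 / 0.016 ≈ 0.5687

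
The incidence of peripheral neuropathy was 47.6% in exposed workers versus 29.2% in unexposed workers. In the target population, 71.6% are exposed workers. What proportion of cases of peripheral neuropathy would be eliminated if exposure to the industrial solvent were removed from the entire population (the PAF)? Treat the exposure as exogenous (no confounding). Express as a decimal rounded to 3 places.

p₁ = 0.476, p₀ = 0.292.
Overall risk P(Y=1) = π·p₁ + (1−π)·p₀ = 0.716×0.476 + 0.284×0.292 = 0.42374.
Under exogeneity, PAF = [P(Y=1) − p₀] / P(Y=1).
PAF = (0.42374 − 0.292) / 0.42374 ≈ 0.3109

PAF ≈ 0.311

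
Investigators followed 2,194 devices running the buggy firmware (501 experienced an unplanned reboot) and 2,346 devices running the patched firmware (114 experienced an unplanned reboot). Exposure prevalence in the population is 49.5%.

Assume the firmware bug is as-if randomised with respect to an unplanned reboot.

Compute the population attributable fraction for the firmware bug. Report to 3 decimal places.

PAF ≈ 0.647

p₁ = P(outcome | exposed) = 501/2194 = 0.22835
p₀ = P(outcome | unexposed) = 114/2346 = 0.048593
Overall risk P(Y=1) = π·p₁ + (1−π)·p₀ = 0.495×0.22835 + 0.505×0.048593 = 0.13757.
Under exogeneity, PAF = [P(Y=1) − p₀] / P(Y=1).
PAF = (0.13757 − 0.048593) / 0.13757 ≈ 0.6468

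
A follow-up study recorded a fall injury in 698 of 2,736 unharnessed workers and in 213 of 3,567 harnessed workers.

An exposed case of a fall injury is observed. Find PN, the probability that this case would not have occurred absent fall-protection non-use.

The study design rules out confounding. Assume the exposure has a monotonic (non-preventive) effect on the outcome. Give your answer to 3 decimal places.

p₁ = P(outcome | exposed) = 698/2736 = 0.25512
p₀ = P(outcome | unexposed) = 213/3567 = 0.059714
Under exogeneity and monotonicity, PN = (p₁ − p₀) / p₁.
PN = (0.25512 − 0.059714) / 0.25512 = 0.1954 / 0.25512 ≈ 0.7659

PN ≈ 0.766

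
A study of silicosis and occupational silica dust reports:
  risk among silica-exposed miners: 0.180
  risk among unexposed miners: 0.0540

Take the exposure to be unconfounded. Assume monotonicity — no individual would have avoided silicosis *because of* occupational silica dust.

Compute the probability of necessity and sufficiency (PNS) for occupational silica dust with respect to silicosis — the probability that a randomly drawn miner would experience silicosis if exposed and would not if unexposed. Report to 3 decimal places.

Let p₁ = 0.18, p₀ = 0.054.
Under exogeneity and monotonicity, PNS = p₁ − p₀.
PNS = 0.18 − 0.054 = 0.126

PNS ≈ 0.126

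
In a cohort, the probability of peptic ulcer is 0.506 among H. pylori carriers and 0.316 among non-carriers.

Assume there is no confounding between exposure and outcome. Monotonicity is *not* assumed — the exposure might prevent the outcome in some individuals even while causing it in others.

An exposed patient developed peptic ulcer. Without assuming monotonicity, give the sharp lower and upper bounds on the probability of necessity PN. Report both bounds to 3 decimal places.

0.375 ≤ PN ≤ 1.000

Let p₁ = 0.506, p₀ = 0.316.
Under exogeneity alone the bounds on PN are max{0,(p₁−p₀)/p₁} ≤ PN ≤ min{1,(1−p₀)/p₁}.
  lower = (p₁ − p₀)/p₁ = 0.19 / 0.506 ≈ 0.3755
  upper = min{1, (1 − p₀)/p₁} = 0.684 / 0.506 ≈ 1.3518 → capped at 1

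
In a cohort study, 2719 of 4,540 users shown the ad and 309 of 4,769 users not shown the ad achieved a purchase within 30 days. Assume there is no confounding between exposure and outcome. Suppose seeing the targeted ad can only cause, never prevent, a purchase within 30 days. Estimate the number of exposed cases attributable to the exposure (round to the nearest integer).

about 2425 cases

p₁ = P(outcome | exposed) = 2719/4540 = 0.5989
p₀ = P(outcome | unexposed) = 309/4769 = 0.064793
PN = (p₁ − p₀)/p₁ = (0.5989 − 0.064793) / 0.5989 ≈ 0.89181.
Attributable cases ≈ PN × (exposed cases) = 0.89181 × 2719 ≈ 2424.84.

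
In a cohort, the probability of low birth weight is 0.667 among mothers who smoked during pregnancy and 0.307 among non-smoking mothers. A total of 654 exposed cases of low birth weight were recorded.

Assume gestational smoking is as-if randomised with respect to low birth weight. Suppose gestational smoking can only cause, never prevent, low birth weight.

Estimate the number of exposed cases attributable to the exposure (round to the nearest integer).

Let p₁ = 0.667, p₀ = 0.307.
PN = (p₁ − p₀)/p₁ = (0.667 − 0.307) / 0.667 ≈ 0.53973.
Attributable cases ≈ PN × (exposed cases) = 0.53973 × 654 ≈ 352.98.

about 353 cases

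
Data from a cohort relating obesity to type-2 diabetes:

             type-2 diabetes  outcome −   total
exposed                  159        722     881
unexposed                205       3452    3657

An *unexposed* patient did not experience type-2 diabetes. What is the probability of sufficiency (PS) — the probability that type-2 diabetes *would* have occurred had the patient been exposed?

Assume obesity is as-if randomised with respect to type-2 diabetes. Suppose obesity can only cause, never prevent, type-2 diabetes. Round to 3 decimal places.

p₁ = P(outcome | exposed) = 159/881 = 0.18048
p₀ = P(outcome | unexposed) = 205/3657 = 0.056057
Under exogeneity and monotonicity, PS = (p₁ − p₀)/(1 − p₀).
PS = (0.18048 − 0.056057) / 0.94394 ≈ 0.1318

PS ≈ 0.132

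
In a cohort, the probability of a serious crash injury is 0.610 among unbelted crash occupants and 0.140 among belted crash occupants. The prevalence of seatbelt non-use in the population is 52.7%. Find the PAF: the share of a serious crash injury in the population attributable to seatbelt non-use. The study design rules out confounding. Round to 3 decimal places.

Let p₁ = 0.61, p₀ = 0.14.
Overall risk P(Y=1) = π·p₁ + (1−π)·p₀ = 0.527×0.61 + 0.473×0.14 = 0.38769.
Under exogeneity, PAF = [P(Y=1) − p₀] / P(Y=1).
PAF = (0.38769 − 0.14) / 0.38769 ≈ 0.6389

PAF ≈ 0.639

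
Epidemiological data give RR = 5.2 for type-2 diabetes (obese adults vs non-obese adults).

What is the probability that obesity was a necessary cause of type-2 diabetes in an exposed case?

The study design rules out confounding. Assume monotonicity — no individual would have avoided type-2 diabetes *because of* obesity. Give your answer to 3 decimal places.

Under exogeneity and monotonicity, PN = (RR − 1) / RR = 1 − 1/RR.
PN = (5.2 − 1) / 5.2 = 4.2 / 5.2 ≈ 0.8077

PN ≈ 0.808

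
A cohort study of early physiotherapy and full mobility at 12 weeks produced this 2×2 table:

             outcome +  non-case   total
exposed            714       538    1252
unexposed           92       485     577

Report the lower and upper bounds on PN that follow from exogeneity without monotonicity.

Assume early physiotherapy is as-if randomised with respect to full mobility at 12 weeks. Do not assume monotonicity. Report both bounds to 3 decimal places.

0.720 ≤ PN ≤ 1.000

p₁ = P(outcome | exposed) = 714/1252 = 0.57029
p₀ = P(outcome | unexposed) = 92/577 = 0.15945
Under exogeneity alone the bounds on PN are max{0,(p₁−p₀)/p₁} ≤ PN ≤ min{1,(1−p₀)/p₁}.
  lower = (p₁ − p₀)/p₁ = 0.41084 / 0.57029 ≈ 0.7204
  upper = min{1, (1 − p₀)/p₁} = 0.84055 / 0.57029 ≈ 1.4739 → capped at 1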